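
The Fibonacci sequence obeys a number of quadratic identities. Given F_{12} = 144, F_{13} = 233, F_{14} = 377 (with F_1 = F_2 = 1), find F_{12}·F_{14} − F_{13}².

-1

144·377 − 233² = 54288 − 54289 = -1. (Cassini's identity: F_{k−1}F_{k+1} − F_k² = (−1)^k.)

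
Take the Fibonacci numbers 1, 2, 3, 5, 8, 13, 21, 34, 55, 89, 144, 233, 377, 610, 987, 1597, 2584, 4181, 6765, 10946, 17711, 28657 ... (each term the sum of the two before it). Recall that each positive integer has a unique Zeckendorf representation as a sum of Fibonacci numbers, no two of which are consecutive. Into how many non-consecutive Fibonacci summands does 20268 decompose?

Repeatedly subtract the largest Fibonacci number that fits:
17711 ≤ 20268 < 28657, so take 17711; remainder 2557
1597 ≤ 2557 < 2584, so take 1597; remainder 960
610 ≤ 960 < 987, so take 610; remainder 350
233 ≤ 350 < 377, so take 233; remainder 117
89 ≤ 117 < 144, so take 89; remainder 28
21 ≤ 28 < 34, so take 21; remainder 7
5 ≤ 7 < 8, so take 5; remainder 2
2 ≤ 2 < 3, so take 2; remainder 0
20268 = 17711 + 1597 + 610 + 233 + 89 + 21 + 5 + 2, which has 8 terms.

8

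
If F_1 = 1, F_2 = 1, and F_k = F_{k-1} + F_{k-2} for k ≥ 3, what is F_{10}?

Iterating the recurrence up to F_{4} = 3 and F_{3} = 2:
F_{5} = F_{4} + F_{3} = 3 + 2 = 5
F_{6} = F_{5} + F_{4} = 5 + 3 = 8
F_{7} = F_{6} + F_{5} = 8 + 5 = 13
F_{8} = F_{7} + F_{6} = 13 + 8 = 21
F_{9} = F_{8} + F_{7} = 21 + 13 = 34
F_{10} = F_{9} + F_{8} = 34 + 21 = 55

55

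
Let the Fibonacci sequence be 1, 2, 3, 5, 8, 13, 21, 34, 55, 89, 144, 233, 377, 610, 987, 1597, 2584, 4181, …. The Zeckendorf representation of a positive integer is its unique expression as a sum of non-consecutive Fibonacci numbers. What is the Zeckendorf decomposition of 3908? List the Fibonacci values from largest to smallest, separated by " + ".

2584 + 987 + 233 + 89 + 13 + 2

Greedy algorithm:
largest Fibonacci ≤ 3908 is 2584; 3908 − 2584 = 1324
largest Fibonacci ≤ 1324 is 987; 1324 − 987 = 337
largest Fibonacci ≤ 337 is 233; 337 − 233 = 104
largest Fibonacci ≤ 104 is 89; 104 − 89 = 15
largest Fibonacci ≤ 15 is 13; 15 − 13 = 2
largest Fibonacci ≤ 2 is 2; 2 − 2 = 0
So 3908 = 2584 + 987 + 233 + 89 + 13 + 2, with no two terms consecutive in the sequence.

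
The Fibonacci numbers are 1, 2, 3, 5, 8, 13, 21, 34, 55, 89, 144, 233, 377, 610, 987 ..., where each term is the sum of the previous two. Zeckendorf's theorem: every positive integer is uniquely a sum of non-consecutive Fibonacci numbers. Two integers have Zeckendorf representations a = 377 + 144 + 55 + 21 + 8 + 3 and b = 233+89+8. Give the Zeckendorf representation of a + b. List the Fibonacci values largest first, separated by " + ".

The two numbers are 608 and 330, so their sum is 938.
Repeatedly subtract the largest Fibonacci number that fits:
take 610 (≤ 938); 938 − 610 = 328
take 233 (≤ 328); 328 − 233 = 95
take 89 (≤ 95); 95 − 89 = 6
take 5 (≤ 6); 6 − 5 = 1
take 1 (≤ 1); 1 − 1 = 0

610 + 233 + 89 + 5 + 1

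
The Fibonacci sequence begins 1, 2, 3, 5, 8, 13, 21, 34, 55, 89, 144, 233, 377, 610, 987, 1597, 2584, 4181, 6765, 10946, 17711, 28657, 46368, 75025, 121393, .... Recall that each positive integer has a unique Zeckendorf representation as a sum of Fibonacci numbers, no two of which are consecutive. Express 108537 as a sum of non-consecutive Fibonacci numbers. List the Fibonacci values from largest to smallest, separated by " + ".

108537: greatest Fibonacci not exceeding it is 75025, leaving 33512
33512: greatest Fibonacci not exceeding it is 28657, leaving 4855
4855: greatest Fibonacci not exceeding it is 4181, leaving 674
674: greatest Fibonacci not exceeding it is 610, leaving 64
64: greatest Fibonacci not exceeding it is 55, leaving 9
9: greatest Fibonacci not exceeding it is 8, leaving 1
1: greatest Fibonacci not exceeding it is 1, leaving 0
So 108537 = 75025 + 28657 + 4181 + 610 + 55 + 8 + 1, with no two terms consecutive in the sequence.

75025 + 28657 + 4181 + 610 + 55 + 8 + 1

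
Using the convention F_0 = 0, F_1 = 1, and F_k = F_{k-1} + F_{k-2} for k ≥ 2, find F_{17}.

1597

Iterating the recurrence up to F_{9} = 34 and F_{8} = 21:
F_{10} = F_{9} + F_{8} = 34 + 21 = 55
F_{11} = F_{10} + F_{9} = 55 + 34 = 89
F_{12} = F_{11} + F_{10} = 89 + 55 = 144
F_{13} = F_{12} + F_{11} = 144 + 89 = 233
F_{14} = F_{13} + F_{12} = 233 + 144 = 377
F_{15} = F_{14} + F_{13} = 377 + 233 = 610
F_{16} = F_{15} + F_{14} = 610 + 377 = 987
F_{17} = F_{16} + F_{15} = 987 + 610 = 1597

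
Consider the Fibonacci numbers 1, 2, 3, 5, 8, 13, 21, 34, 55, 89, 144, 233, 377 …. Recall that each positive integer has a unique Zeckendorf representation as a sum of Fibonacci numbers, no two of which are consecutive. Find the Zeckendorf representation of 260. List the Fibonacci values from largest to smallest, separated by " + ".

233 + 21 + 5 + 1

260 − 233 = 27
27 − 21 = 6
6 − 5 = 1
1 − 1 = 0
So 260 = 233 + 21 + 5 + 1, with no two terms consecutive in the sequence.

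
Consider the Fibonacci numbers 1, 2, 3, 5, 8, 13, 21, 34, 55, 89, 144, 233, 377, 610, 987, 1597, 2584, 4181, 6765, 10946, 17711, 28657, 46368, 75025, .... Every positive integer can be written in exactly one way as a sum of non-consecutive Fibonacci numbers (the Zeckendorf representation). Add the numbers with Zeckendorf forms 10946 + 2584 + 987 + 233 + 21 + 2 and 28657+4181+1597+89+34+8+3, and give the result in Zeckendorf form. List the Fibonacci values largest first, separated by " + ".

The two numbers are 14773 and 34569, so their sum is 49342.
subtract 46368 from 49342: 2974 remains
subtract 2584 from 2974: 390 remains
subtract 377 from 390: 13 remains
subtract 13 from 13: 0 remains

46368 + 2584 + 377 + 13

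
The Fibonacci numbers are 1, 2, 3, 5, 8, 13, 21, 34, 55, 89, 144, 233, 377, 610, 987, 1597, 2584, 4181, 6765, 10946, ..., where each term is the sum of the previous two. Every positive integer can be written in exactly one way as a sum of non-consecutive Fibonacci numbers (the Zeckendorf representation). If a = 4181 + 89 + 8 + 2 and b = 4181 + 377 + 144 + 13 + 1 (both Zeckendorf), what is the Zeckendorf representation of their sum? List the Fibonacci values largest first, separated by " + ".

The two numbers are 4280 and 4716, so their sum is 8996.
largest Fibonacci ≤ 8996 is 6765; 8996 − 6765 = 2231
largest Fibonacci ≤ 2231 is 1597; 2231 − 1597 = 634
largest Fibonacci ≤ 634 is 610; 634 − 610 = 24
largest Fibonacci ≤ 24 is 21; 24 − 21 = 3
largest Fibonacci ≤ 3 is 3; 3 − 3 = 0

6765 + 1597 + 610 + 21 + 3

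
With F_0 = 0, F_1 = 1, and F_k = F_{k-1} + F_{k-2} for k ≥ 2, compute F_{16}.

Iterating the recurrence up to F_{12} = 144 and F_{11} = 89:
F_{13} = F_{12} + F_{11} = 144 + 89 = 233
F_{14} = F_{13} + F_{12} = 233 + 144 = 377
F_{15} = F_{14} + F_{13} = 377 + 233 = 610
F_{16} = F_{15} + F_{14} = 610 + 377 = 987

987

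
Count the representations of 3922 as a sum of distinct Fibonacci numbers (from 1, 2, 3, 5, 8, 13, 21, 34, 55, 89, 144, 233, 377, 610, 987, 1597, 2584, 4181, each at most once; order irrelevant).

45

Starting from the Zeckendorf form and repeatedly splitting a term F_k into F_{k−1} + F_{k−2} (when neither is already used) reaches every representation.
3922 = 2584+987+233+89+21+8 = 2584+987+233+89+21+5+3 = 2584+987+233+55+34+21+8 = … (42 more), for 45 in all.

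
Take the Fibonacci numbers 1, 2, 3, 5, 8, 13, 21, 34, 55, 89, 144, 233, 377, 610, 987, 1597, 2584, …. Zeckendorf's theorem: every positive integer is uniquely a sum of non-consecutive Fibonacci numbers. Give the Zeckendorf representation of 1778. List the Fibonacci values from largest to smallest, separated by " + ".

1597 + 144 + 34 + 3

1597 ≤ 1778 < 2584, so take 1597; remainder 181
144 ≤ 181 < 233, so take 144; remainder 37
34 ≤ 37 < 55, so take 34; remainder 3
3 ≤ 3 < 5, so take 3; remainder 0
So 1778 = 1597 + 144 + 34 + 3, with no two terms consecutive in the sequence.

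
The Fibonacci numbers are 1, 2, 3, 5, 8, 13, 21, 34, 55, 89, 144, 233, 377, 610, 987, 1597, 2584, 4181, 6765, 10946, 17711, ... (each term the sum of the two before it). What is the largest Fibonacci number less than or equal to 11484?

10946

10946 ≤ 11484 < 17711, so the largest Fibonacci number not exceeding 11484 is 10946.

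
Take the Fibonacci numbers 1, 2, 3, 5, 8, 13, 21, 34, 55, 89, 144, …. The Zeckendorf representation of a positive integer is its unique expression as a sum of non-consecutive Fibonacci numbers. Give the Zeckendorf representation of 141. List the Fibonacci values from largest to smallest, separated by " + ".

largest Fibonacci ≤ 141 is 89; 141 − 89 = 52
largest Fibonacci ≤ 52 is 34; 52 − 34 = 18
largest Fibonacci ≤ 18 is 13; 18 − 13 = 5
largest Fibonacci ≤ 5 is 5; 5 − 5 = 0
So 141 = 89 + 34 + 13 + 5, with no two terms consecutive in the sequence.

89 + 34 + 13 + 5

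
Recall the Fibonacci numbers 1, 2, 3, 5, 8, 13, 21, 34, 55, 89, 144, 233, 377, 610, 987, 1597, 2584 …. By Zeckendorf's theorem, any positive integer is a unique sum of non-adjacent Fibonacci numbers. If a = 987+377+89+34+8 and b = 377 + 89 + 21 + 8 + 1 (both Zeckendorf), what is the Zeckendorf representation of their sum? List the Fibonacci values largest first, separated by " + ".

1597 + 377 + 13 + 3 + 1

The two numbers are 1495 and 496, so their sum is 1991.
1991 − 1597 = 394
394 − 377 = 17
17 − 13 = 4
4 − 3 = 1
1 − 1 = 0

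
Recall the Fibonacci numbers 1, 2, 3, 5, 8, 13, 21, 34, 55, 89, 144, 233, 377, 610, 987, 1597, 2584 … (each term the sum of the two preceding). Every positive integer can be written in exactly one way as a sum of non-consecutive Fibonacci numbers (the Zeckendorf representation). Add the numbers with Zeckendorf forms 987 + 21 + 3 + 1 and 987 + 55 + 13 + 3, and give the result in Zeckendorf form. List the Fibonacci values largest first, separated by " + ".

1597 + 377 + 89 + 5 + 2

The two numbers are 1012 and 1058, so their sum is 2070.
Greedily peel off the largest Fibonacci term at each step:
2070 − 1597 = 473
473 − 377 = 96
96 − 89 = 7
7 − 5 = 2
2 − 2 = 0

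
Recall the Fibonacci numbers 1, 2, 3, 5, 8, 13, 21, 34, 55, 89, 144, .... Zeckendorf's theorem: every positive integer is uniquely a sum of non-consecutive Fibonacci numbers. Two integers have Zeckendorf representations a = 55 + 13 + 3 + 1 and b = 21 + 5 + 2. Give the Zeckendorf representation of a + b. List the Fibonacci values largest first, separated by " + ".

The two numbers are 72 and 28, so their sum is 100.
subtract 89 from 100: 11 remains
subtract 8 from 11: 3 remains
subtract 3 from 3: 0 remains

89 + 8 + 3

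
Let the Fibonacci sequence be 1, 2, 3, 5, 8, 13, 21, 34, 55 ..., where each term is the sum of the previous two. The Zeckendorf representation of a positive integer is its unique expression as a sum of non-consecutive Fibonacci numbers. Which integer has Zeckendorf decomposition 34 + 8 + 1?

43

34 + 8 + 1 = 43.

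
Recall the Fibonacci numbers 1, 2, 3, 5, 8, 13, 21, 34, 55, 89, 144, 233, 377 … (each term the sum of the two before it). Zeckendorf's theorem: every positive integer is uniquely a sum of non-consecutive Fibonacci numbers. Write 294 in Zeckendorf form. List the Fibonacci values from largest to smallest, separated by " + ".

233 + 55 + 5 + 1

Greedy algorithm:
294 − 233 = 61
61 − 55 = 6
6 − 5 = 1
1 − 1 = 0
So 294 = 233 + 55 + 5 + 1, with no two terms consecutive in the sequence.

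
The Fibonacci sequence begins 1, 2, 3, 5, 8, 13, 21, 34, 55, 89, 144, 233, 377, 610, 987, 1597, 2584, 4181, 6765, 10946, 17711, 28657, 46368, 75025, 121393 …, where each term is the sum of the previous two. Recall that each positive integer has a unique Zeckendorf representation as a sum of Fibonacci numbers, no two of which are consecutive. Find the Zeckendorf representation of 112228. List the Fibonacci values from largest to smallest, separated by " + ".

75025 + 28657 + 6765 + 1597 + 144 + 34 + 5 + 1

112228 − 75025 = 37203
37203 − 28657 = 8546
8546 − 6765 = 1781
1781 − 1597 = 184
184 − 144 = 40
40 − 34 = 6
6 − 5 = 1
1 − 1 = 0
So 112228 = 75025 + 28657 + 6765 + 1597 + 144 + 34 + 5 + 1, with no two terms consecutive in the sequence.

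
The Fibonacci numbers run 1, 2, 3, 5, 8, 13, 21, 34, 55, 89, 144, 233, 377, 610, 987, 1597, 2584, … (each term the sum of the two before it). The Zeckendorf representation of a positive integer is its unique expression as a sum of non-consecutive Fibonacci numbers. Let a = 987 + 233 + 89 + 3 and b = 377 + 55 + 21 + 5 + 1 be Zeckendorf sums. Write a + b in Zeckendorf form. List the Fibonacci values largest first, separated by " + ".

1597 + 144 + 21 + 8 + 1

The two numbers are 1312 and 459, so their sum is 1771.
1597 ≤ 1771 < 2584, so take 1597; remainder 174
144 ≤ 174 < 233, so take 144; remainder 30
21 ≤ 30 < 34, so take 21; remainder 9
8 ≤ 9 < 13, so take 8; remainder 1
1 ≤ 1 < 2, so take 1; remainder 0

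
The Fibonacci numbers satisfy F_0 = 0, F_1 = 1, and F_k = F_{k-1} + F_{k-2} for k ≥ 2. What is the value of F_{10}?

55

Iterating the recurrence up to F_{2} = 1 and F_{1} = 1:
F_{3} = F_{2} + F_{1} = 1 + 1 = 2
F_{4} = F_{3} + F_{2} = 2 + 1 = 3
F_{5} = F_{4} + F_{3} = 3 + 2 = 5
F_{6} = F_{5} + F_{4} = 5 + 3 = 8
F_{7} = F_{6} + F_{5} = 8 + 5 = 13
F_{8} = F_{7} + F_{6} = 13 + 8 = 21
F_{9} = F_{8} + F_{7} = 21 + 13 = 34
F_{10} = F_{9} + F_{8} = 34 + 21 = 55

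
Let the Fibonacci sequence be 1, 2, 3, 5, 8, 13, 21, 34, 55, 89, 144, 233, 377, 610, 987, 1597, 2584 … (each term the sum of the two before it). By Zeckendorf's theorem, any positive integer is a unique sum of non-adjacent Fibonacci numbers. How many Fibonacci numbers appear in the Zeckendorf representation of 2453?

4

Greedily peel off the largest Fibonacci term at each step:
subtract 1597 from 2453: 856 remains
subtract 610 from 856: 246 remains
subtract 233 from 246: 13 remains
subtract 13 from 13: 0 remains
2453 = 1597 + 610 + 233 + 13, which has 4 terms.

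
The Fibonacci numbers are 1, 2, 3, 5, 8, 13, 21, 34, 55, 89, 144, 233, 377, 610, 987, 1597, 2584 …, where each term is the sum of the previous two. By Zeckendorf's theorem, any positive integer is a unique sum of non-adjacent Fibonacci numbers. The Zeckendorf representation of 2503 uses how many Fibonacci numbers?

5

Greedy algorithm:
subtract 1597 from 2503: 906 remains
subtract 610 from 906: 296 remains
subtract 233 from 296: 63 remains
subtract 55 from 63: 8 remains
subtract 8 from 8: 0 remains
2503 = 1597 + 610 + 233 + 55 + 8, which has 5 terms.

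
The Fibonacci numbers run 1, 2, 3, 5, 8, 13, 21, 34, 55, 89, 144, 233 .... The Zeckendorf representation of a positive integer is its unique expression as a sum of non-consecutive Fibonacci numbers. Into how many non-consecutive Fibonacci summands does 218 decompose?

5

Greedy algorithm:
take 144 (≤ 218); 218 − 144 = 74
take 55 (≤ 74); 74 − 55 = 19
take 13 (≤ 19); 19 − 13 = 6
take 5 (≤ 6); 6 − 5 = 1
take 1 (≤ 1); 1 − 1 = 0
218 = 144 + 55 + 13 + 5 + 1, which has 5 terms.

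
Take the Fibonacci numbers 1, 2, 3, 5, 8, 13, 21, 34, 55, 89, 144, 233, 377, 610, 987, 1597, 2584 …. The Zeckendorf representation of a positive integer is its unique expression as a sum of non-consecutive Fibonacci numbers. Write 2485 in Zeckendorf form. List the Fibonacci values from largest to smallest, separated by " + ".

1597 ≤ 2485 < 2584, so take 1597; remainder 888
610 ≤ 888 < 987, so take 610; remainder 278
233 ≤ 278 < 377, so take 233; remainder 45
34 ≤ 45 < 55, so take 34; remainder 11
8 ≤ 11 < 13, so take 8; remainder 3
3 ≤ 3 < 5, so take 3; remainder 0
So 2485 = 1597 + 610 + 233 + 34 + 8 + 3, with no two terms consecutive in the sequence.

1597 + 610 + 233 + 34 + 8 + 3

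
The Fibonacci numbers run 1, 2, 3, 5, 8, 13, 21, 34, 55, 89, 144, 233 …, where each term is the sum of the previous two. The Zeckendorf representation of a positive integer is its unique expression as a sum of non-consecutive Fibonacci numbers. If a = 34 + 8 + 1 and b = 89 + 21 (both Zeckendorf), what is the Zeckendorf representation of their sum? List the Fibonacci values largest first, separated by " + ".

144 + 8 + 1

The two numbers are 43 and 110, so their sum is 153.
largest Fibonacci ≤ 153 is 144; 153 − 144 = 9
largest Fibonacci ≤ 9 is 8; 9 − 8 = 1
largest Fibonacci ≤ 1 is 1; 1 − 1 = 0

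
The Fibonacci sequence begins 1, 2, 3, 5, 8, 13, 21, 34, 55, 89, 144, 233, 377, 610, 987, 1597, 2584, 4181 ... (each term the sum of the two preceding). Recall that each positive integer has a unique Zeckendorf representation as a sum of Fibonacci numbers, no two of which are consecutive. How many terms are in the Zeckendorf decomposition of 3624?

6

Greedily peel off the largest Fibonacci term at each step:
take 2584 (≤ 3624); 3624 − 2584 = 1040
take 987 (≤ 1040); 1040 − 987 = 53
take 34 (≤ 53); 53 − 34 = 19
take 13 (≤ 19); 19 − 13 = 6
take 5 (≤ 6); 6 − 5 = 1
take 1 (≤ 1); 1 − 1 = 0
3624 = 2584 + 987 + 34 + 13 + 5 + 1, which has 6 terms.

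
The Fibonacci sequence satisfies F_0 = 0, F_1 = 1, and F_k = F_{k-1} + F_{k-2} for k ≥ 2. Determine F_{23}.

Iterating the recurrence up to F_{19} = 4181 and F_{18} = 2584:
F_{20} = F_{19} + F_{18} = 4181 + 2584 = 6765
F_{21} = F_{20} + F_{19} = 6765 + 4181 = 10946
F_{22} = F_{21} + F_{20} = 10946 + 6765 = 17711
F_{23} = F_{22} + F_{21} = 17711 + 10946 = 28657

28657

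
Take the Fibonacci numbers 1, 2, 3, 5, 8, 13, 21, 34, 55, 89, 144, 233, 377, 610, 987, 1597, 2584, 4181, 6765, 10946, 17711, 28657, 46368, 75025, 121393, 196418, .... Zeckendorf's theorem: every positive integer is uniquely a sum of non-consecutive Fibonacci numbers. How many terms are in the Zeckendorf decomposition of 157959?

subtract 121393 from 157959: 36566 remains
subtract 28657 from 36566: 7909 remains
subtract 6765 from 7909: 1144 remains
subtract 987 from 1144: 157 remains
subtract 144 from 157: 13 remains
subtract 13 from 13: 0 remains
157959 = 121393 + 28657 + 6765 + 987 + 144 + 13, which has 6 terms.

6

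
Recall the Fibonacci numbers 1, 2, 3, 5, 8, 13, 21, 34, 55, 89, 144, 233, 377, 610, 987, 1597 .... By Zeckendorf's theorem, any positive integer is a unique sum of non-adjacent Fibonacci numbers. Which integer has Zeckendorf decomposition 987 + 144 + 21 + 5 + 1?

1158

987 + 144 + 21 + 5 + 1 = 1158.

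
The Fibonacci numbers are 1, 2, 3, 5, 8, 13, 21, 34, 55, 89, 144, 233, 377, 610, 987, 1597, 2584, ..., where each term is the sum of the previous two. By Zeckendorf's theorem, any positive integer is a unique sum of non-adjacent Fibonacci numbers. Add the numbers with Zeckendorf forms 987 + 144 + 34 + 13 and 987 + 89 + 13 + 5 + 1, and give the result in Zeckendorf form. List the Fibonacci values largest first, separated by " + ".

1597 + 610 + 55 + 8 + 3

The two numbers are 1178 and 1095, so their sum is 2273.
subtract 1597 from 2273: 676 remains
subtract 610 from 676: 66 remains
subtract 55 from 66: 11 remains
subtract 8 from 11: 3 remains
subtract 3 from 3: 0 remains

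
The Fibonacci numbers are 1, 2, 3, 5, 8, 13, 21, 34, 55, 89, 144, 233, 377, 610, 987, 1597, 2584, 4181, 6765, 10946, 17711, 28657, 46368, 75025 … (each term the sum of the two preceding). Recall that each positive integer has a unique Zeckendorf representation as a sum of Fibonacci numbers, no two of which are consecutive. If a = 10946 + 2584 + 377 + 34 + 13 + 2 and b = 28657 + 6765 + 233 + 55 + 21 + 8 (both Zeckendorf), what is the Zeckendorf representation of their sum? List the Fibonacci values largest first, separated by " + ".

The two numbers are 13956 and 35739, so their sum is 49695.
Repeatedly subtract the largest Fibonacci number that fits:
subtract 46368 from 49695: 3327 remains
subtract 2584 from 3327: 743 remains
subtract 610 from 743: 133 remains
subtract 89 from 133: 44 remains
subtract 34 from 44: 10 remains
subtract 8 from 10: 2 remains
subtract 2 from 2: 0 remains

46368 + 2584 + 610 + 89 + 34 + 8 + 2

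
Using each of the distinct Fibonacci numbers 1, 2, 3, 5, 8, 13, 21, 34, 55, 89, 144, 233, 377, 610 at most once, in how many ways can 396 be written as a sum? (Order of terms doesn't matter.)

Starting from the Zeckendorf form and repeatedly splitting a term F_k into F_{k−1} + F_{k−2} (when neither is already used) reaches every representation.
396 = 377+13+5+1 = 377+13+3+2+1 = 233+144+13+5+1 = 377+8+5+3+2+1 = … (8 more), for 12 in all.

12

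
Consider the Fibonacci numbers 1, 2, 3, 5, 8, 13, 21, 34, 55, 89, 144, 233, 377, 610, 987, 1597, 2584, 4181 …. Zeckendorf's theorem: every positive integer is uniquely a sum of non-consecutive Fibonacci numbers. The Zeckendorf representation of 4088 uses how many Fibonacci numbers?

8

largest Fibonacci ≤ 4088 is 2584; 4088 − 2584 = 1504
largest Fibonacci ≤ 1504 is 987; 1504 − 987 = 517
largest Fibonacci ≤ 517 is 377; 517 − 377 = 140
largest Fibonacci ≤ 140 is 89; 140 − 89 = 51
largest Fibonacci ≤ 51 is 34; 51 − 34 = 17
largest Fibonacci ≤ 17 is 13; 17 − 13 = 4
largest Fibonacci ≤ 4 is 3; 4 − 3 = 1
largest Fibonacci ≤ 1 is 1; 1 − 1 = 0
4088 = 2584 + 987 + 377 + 89 + 34 + 13 + 3 + 1, which has 8 terms.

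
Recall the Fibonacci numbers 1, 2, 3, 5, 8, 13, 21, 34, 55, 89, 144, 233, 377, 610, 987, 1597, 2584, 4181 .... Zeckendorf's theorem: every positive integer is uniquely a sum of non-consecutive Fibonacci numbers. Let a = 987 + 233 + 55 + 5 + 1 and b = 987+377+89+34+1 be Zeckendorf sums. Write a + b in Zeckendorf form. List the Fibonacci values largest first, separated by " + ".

The two numbers are 1281 and 1488, so their sum is 2769.
take 2584 (≤ 2769); 2769 − 2584 = 185
take 144 (≤ 185); 185 − 144 = 41
take 34 (≤ 41); 41 − 34 = 7
take 5 (≤ 7); 7 − 5 = 2
take 2 (≤ 2); 2 − 2 = 0

2584 + 144 + 34 + 5 + 2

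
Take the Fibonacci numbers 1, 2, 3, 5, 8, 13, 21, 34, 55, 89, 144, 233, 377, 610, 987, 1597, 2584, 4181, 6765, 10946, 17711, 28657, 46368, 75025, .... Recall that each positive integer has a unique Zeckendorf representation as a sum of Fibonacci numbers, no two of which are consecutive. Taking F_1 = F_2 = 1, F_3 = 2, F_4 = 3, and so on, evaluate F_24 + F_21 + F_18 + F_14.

60275

F_24 + F_21 + F_18 + F_14 = 46368 + 10946 + 2584 + 377 = 60275.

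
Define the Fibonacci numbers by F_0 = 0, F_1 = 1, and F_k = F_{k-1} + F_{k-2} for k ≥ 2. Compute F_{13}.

233

Iterating the recurrence up to F_{9} = 34 and F_{8} = 21:
F_{10} = F_{9} + F_{8} = 34 + 21 = 55
F_{11} = F_{10} + F_{9} = 55 + 34 = 89
F_{12} = F_{11} + F_{10} = 89 + 55 = 144
F_{13} = F_{12} + F_{11} = 144 + 89 = 233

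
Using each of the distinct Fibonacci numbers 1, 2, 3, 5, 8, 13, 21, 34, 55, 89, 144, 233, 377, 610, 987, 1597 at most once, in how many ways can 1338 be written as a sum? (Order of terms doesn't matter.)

30

1338 = 987+233+89+21+8 = 987+233+89+21+5+3 = 987+233+55+34+21+8 = 987+233+89+21+5+2+1 = 987+233+89+13+8+5+3 = … (25 more), for 30 in all.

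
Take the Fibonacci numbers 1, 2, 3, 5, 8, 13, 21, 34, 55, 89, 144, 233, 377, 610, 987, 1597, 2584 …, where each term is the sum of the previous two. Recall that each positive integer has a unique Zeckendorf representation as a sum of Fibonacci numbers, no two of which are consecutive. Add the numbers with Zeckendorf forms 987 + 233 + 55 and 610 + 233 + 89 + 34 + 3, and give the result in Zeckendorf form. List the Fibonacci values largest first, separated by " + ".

1597 + 610 + 34 + 3

The two numbers are 1275 and 969, so their sum is 2244.
Greedily peel off the largest Fibonacci term at each step:
largest Fibonacci ≤ 2244 is 1597; 2244 − 1597 = 647
largest Fibonacci ≤ 647 is 610; 647 − 610 = 37
largest Fibonacci ≤ 37 is 34; 37 − 34 = 3
largest Fibonacci ≤ 3 is 3; 3 − 3 = 0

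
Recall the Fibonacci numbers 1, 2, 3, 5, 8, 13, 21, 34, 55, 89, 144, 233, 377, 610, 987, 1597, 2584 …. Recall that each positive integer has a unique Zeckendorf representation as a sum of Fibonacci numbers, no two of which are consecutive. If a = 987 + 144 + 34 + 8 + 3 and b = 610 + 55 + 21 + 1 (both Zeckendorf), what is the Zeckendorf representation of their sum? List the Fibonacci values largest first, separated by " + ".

The two numbers are 1176 and 687, so their sum is 1863.
take 1597 (≤ 1863); 1863 − 1597 = 266
take 233 (≤ 266); 266 − 233 = 33
take 21 (≤ 33); 33 − 21 = 12
take 8 (≤ 12); 12 − 8 = 4
take 3 (≤ 4); 4 − 3 = 1
take 1 (≤ 1); 1 − 1 = 0

1597 + 233 + 21 + 8 + 3 + 1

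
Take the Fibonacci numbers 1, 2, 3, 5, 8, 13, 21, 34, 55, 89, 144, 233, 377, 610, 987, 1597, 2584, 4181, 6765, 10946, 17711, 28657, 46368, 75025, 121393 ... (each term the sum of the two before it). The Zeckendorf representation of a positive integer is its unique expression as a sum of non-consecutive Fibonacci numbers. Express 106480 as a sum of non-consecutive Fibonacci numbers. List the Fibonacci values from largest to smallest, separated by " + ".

75025 + 28657 + 2584 + 144 + 55 + 13 + 2

Repeatedly subtract the largest Fibonacci number that fits:
106480: greatest Fibonacci not exceeding it is 75025, leaving 31455
31455: greatest Fibonacci not exceeding it is 28657, leaving 2798
2798: greatest Fibonacci not exceeding it is 2584, leaving 214
214: greatest Fibonacci not exceeding it is 144, leaving 70
70: greatest Fibonacci not exceeding it is 55, leaving 15
15: greatest Fibonacci not exceeding it is 13, leaving 2
2: greatest Fibonacci not exceeding it is 2, leaving 0
So 106480 = 75025 + 28657 + 2584 + 144 + 55 + 13 + 2, with no two terms consecutive in the sequence.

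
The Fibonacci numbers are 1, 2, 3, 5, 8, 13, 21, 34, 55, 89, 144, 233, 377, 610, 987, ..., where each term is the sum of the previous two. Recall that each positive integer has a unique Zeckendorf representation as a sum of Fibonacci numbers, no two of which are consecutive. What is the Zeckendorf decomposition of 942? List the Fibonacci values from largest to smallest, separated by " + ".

942: greatest Fibonacci not exceeding it is 610, leaving 332
332: greatest Fibonacci not exceeding it is 233, leaving 99
99: greatest Fibonacci not exceeding it is 89, leaving 10
10: greatest Fibonacci not exceeding it is 8, leaving 2
2: greatest Fibonacci not exceeding it is 2, leaving 0
So 942 = 610 + 233 + 89 + 8 + 2, with no two terms consecutive in the sequence.

610 + 233 + 89 + 8 + 2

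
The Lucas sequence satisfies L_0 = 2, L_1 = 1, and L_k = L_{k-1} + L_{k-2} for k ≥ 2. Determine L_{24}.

Iterating the recurrence up to L_{19} = 9349 and L_{18} = 5778:
L_{20} = L_{19} + L_{18} = 9349 + 5778 = 15127
L_{21} = L_{20} + L_{19} = 15127 + 9349 = 24476
L_{22} = L_{21} + L_{20} = 24476 + 15127 = 39603
L_{23} = L_{22} + L_{21} = 39603 + 24476 = 64079
L_{24} = L_{23} + L_{22} = 64079 + 39603 = 103682

103682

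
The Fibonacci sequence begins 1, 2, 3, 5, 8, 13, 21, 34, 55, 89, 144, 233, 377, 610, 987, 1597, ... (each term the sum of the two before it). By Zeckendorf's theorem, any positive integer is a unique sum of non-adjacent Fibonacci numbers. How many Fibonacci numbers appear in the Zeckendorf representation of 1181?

5

Greedily peel off the largest Fibonacci term at each step:
subtract 987 from 1181: 194 remains
subtract 144 from 194: 50 remains
subtract 34 from 50: 16 remains
subtract 13 from 16: 3 remains
subtract 3 from 3: 0 remains
1181 = 987 + 144 + 34 + 13 + 3, which has 5 terms.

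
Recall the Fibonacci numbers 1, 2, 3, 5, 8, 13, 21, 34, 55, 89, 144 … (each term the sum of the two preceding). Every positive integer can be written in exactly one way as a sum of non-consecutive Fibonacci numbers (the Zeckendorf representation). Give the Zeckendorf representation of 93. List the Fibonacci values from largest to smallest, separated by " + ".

Repeatedly subtract the largest Fibonacci number that fits:
89 ≤ 93 < 144, so take 89; remainder 4
3 ≤ 4 < 5, so take 3; remainder 1
1 ≤ 1 < 2, so take 1; remainder 0
So 93 = 89 + 3 + 1, with no two terms consecutive in the sequence.

89 + 3 + 1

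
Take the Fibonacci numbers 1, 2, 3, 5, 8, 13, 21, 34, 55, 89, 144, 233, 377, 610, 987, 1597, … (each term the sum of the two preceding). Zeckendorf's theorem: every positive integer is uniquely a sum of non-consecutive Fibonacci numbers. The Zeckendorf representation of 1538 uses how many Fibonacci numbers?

1538: greatest Fibonacci not exceeding it is 987, leaving 551
551: greatest Fibonacci not exceeding it is 377, leaving 174
174: greatest Fibonacci not exceeding it is 144, leaving 30
30: greatest Fibonacci not exceeding it is 21, leaving 9
9: greatest Fibonacci not exceeding it is 8, leaving 1
1: greatest Fibonacci not exceeding it is 1, leaving 0
1538 = 987 + 377 + 144 + 21 + 8 + 1, which has 6 terms.

6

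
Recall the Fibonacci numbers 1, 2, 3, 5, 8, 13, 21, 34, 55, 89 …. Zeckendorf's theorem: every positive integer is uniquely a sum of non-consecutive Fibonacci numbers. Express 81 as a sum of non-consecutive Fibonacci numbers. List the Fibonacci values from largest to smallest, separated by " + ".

55 + 21 + 5

Greedy algorithm:
largest Fibonacci ≤ 81 is 55; 81 − 55 = 26
largest Fibonacci ≤ 26 is 21; 26 − 21 = 5
largest Fibonacci ≤ 5 is 5; 5 − 5 = 0
So 81 = 55 + 21 + 5, with no two terms consecutive in the sequence.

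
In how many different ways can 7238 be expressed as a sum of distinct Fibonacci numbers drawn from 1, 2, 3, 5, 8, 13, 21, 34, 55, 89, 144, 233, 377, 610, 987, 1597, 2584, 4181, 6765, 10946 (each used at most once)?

Each representation comes from the Zeckendorf form by replacing some F_k with F_{k−1} + F_{k−2} where possible.
7238 = 6765+377+89+5+2 = 6765+377+55+34+5+2 = 6765+233+144+89+5+2 = 4181+2584+377+89+5+2 = … (17 more), for 21 in all.

21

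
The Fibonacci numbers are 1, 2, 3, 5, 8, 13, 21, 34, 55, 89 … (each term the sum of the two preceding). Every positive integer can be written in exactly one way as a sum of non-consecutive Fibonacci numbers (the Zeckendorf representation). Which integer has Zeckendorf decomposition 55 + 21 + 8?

55 + 21 + 8 = 84.

84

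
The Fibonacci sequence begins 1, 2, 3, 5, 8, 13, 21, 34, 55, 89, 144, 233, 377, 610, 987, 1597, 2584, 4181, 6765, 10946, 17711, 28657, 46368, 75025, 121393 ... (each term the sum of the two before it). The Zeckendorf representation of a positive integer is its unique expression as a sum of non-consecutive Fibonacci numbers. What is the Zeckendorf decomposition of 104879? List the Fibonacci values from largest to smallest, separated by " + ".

Greedy algorithm:
largest Fibonacci ≤ 104879 is 75025; 104879 − 75025 = 29854
largest Fibonacci ≤ 29854 is 28657; 29854 − 28657 = 1197
largest Fibonacci ≤ 1197 is 987; 1197 − 987 = 210
largest Fibonacci ≤ 210 is 144; 210 − 144 = 66
largest Fibonacci ≤ 66 is 55; 66 − 55 = 11
largest Fibonacci ≤ 11 is 8; 11 − 8 = 3
largest Fibonacci ≤ 3 is 3; 3 − 3 = 0
So 104879 = 75025 + 28657 + 987 + 144 + 55 + 8 + 3, with no two terms consecutive in the sequence.

75025 + 28657 + 987 + 144 + 55 + 8 + 3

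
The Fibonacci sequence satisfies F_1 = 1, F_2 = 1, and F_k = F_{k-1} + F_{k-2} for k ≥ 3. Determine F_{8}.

21

F_{2} = F_{1} + F_{0} = 1 + 0 = 1
F_{3} = F_{2} + F_{1} = 1 + 1 = 2
F_{4} = F_{3} + F_{2} = 2 + 1 = 3
F_{5} = F_{4} + F_{3} = 3 + 2 = 5
F_{6} = F_{5} + F_{4} = 5 + 3 = 8
F_{7} = F_{6} + F_{5} = 8 + 5 = 13
F_{8} = F_{7} + F_{6} = 13 + 8 = 21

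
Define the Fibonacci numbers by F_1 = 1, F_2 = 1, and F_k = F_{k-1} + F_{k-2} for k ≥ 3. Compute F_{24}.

Iterating the recurrence up to F_{19} = 4181 and F_{18} = 2584:
F_{20} = F_{19} + F_{18} = 4181 + 2584 = 6765
F_{21} = F_{20} + F_{19} = 6765 + 4181 = 10946
F_{22} = F_{21} + F_{20} = 10946 + 6765 = 17711
F_{23} = F_{22} + F_{21} = 17711 + 10946 = 28657
F_{24} = F_{23} + F_{22} = 28657 + 17711 = 46368

46368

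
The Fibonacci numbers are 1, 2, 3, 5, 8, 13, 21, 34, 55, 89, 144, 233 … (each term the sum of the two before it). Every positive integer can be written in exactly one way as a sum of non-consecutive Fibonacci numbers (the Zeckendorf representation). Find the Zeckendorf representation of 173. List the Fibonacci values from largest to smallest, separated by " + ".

144 ≤ 173 < 233, so take 144; remainder 29
21 ≤ 29 < 34, so take 21; remainder 8
8 ≤ 8 < 13, so take 8; remainder 0
So 173 = 144 + 21 + 8, with no two terms consecutive in the sequence.

144 + 21 + 8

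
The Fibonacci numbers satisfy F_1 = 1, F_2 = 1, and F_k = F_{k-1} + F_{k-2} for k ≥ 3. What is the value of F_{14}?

377

Iterating the recurrence up to F_{10} = 55 and F_{9} = 34:
F_{11} = F_{10} + F_{9} = 55 + 34 = 89
F_{12} = F_{11} + F_{10} = 89 + 55 = 144
F_{13} = F_{12} + F_{11} = 144 + 89 = 233
F_{14} = F_{13} + F_{12} = 233 + 144 = 377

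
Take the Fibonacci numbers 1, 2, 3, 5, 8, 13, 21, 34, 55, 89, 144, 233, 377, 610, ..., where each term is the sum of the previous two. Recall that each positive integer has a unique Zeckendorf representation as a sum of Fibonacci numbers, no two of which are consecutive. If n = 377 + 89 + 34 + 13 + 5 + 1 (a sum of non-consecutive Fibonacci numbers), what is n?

377 + 89 + 34 + 13 + 5 + 1 = 519.

519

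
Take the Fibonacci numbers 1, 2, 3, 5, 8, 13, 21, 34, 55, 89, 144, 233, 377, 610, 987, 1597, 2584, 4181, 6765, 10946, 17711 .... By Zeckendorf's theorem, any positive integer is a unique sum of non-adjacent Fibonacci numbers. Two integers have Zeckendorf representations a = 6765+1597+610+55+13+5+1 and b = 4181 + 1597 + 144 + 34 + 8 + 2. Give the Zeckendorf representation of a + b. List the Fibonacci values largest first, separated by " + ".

The two numbers are 9046 and 5966, so their sum is 15012.
largest Fibonacci ≤ 15012 is 10946; 15012 − 10946 = 4066
largest Fibonacci ≤ 4066 is 2584; 4066 − 2584 = 1482
largest Fibonacci ≤ 1482 is 987; 1482 − 987 = 495
largest Fibonacci ≤ 495 is 377; 495 − 377 = 118
largest Fibonacci ≤ 118 is 89; 118 − 89 = 29
largest Fibonacci ≤ 29 is 21; 29 − 21 = 8
largest Fibonacci ≤ 8 is 8; 8 − 8 = 0

10946 + 2584 + 987 + 377 + 89 + 21 + 8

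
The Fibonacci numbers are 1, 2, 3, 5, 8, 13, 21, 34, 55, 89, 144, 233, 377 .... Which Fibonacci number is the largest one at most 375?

233 ≤ 375 < 377, so the largest Fibonacci number not exceeding 375 is 233.

233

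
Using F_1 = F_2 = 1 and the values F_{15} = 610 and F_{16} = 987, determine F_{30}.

By the doubling identity F_{2k} = F_k(2F_{k+1} − F_k): F_{30} = 610·(2·987 − 610) = 610·1364 = 832040.

832040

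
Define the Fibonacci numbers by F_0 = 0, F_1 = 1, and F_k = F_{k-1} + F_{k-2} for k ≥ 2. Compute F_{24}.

Iterating the recurrence up to F_{18} = 2584 and F_{17} = 1597:
F_{19} = F_{18} + F_{17} = 2584 + 1597 = 4181
F_{20} = F_{19} + F_{18} = 4181 + 2584 = 6765
F_{21} = F_{20} + F_{19} = 6765 + 4181 = 10946
F_{22} = F_{21} + F_{20} = 10946 + 6765 = 17711
F_{23} = F_{22} + F_{21} = 17711 + 10946 = 28657
F_{24} = F_{23} + F_{22} = 28657 + 17711 = 46368

46368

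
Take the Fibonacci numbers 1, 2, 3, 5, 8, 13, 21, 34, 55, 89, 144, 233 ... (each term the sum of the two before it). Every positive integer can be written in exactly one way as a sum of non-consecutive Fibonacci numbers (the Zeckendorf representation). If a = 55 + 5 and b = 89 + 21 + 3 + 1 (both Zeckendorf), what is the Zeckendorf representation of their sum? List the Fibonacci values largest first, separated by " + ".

The two numbers are 60 and 114, so their sum is 174.
Greedy algorithm:
take 144 (≤ 174); 174 − 144 = 30
take 21 (≤ 30); 30 − 21 = 9
take 8 (≤ 9); 9 − 8 = 1
take 1 (≤ 1); 1 − 1 = 0

144 + 21 + 8 + 1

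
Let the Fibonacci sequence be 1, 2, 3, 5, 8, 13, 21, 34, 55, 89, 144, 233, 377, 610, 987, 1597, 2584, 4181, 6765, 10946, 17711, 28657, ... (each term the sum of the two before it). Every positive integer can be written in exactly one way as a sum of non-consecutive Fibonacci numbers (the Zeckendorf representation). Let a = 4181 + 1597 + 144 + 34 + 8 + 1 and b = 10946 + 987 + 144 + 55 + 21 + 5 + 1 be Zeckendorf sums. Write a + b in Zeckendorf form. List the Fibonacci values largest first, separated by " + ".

The two numbers are 5965 and 12159, so their sum is 18124.
17711 ≤ 18124 < 28657, so take 17711; remainder 413
377 ≤ 413 < 610, so take 377; remainder 36
34 ≤ 36 < 55, so take 34; remainder 2
2 ≤ 2 < 3, so take 2; remainder 0

17711 + 377 + 34 + 2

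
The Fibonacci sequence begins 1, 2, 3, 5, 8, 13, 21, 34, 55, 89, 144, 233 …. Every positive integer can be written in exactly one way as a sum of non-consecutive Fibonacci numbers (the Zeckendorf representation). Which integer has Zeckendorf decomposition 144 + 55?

199

144 + 55 = 199.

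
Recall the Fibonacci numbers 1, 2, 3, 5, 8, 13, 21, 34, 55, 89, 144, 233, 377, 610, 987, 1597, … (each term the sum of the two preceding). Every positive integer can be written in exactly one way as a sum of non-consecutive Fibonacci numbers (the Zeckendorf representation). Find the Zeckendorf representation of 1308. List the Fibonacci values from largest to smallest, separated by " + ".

Greedy algorithm:
987 ≤ 1308 < 1597, so take 987; remainder 321
233 ≤ 321 < 377, so take 233; remainder 88
55 ≤ 88 < 89, so take 55; remainder 33
21 ≤ 33 < 34, so take 21; remainder 12
8 ≤ 12 < 13, so take 8; remainder 4
3 ≤ 4 < 5, so take 3; remainder 1
1 ≤ 1 < 2, so take 1; remainder 0
So 1308 = 987 + 233 + 55 + 21 + 8 + 3 + 1, with no two terms consecutive in the sequence.

987 + 233 + 55 + 21 + 8 + 3 + 1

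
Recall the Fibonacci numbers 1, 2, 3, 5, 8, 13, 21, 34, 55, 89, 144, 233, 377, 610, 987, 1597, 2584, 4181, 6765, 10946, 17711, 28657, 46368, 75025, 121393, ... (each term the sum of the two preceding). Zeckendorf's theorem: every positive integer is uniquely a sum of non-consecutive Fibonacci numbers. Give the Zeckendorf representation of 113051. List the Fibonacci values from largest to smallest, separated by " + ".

largest Fibonacci ≤ 113051 is 75025; 113051 − 75025 = 38026
largest Fibonacci ≤ 38026 is 28657; 38026 − 28657 = 9369
largest Fibonacci ≤ 9369 is 6765; 9369 − 6765 = 2604
largest Fibonacci ≤ 2604 is 2584; 2604 − 2584 = 20
largest Fibonacci ≤ 20 is 13; 20 − 13 = 7
largest Fibonacci ≤ 7 is 5; 7 − 5 = 2
largest Fibonacci ≤ 2 is 2; 2 − 2 = 0
So 113051 = 75025 + 28657 + 6765 + 2584 + 13 + 5 + 2, with no two terms consecutive in the sequence.

75025 + 28657 + 6765 + 2584 + 13 + 5 + 2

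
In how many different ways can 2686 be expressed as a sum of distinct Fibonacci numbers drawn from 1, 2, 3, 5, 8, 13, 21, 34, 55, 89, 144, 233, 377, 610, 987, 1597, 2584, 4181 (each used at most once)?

32

2686 = 2584+89+13 = 2584+89+8+5 = 2584+55+34+13 = … (29 more), for 32 in all.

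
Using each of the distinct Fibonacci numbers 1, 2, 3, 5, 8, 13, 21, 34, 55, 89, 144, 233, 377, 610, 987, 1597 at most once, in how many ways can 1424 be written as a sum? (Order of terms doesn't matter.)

Each representation comes from the Zeckendorf form by replacing some F_k with F_{k−1} + F_{k−2} where possible.
1424 = 987+377+55+5 = 987+377+55+3+2 = 987+377+34+21+5 = 987+233+144+55+5 = 987+377+34+21+3+2 = … (21 more), for 26 in all.

26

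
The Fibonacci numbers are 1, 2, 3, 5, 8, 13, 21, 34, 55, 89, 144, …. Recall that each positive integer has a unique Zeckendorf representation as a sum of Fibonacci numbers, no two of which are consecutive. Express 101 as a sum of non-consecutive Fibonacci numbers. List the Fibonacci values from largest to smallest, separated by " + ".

Repeatedly subtract the largest Fibonacci number that fits:
89 ≤ 101 < 144, so take 89; remainder 12
8 ≤ 12 < 13, so take 8; remainder 4
3 ≤ 4 < 5, so take 3; remainder 1
1 ≤ 1 < 2, so take 1; remainder 0
So 101 = 89 + 8 + 3 + 1, with no two terms consecutive in the sequence.

89 + 8 + 3 + 1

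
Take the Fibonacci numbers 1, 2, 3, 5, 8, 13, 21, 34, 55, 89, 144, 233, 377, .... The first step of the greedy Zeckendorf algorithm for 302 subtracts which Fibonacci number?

233 ≤ 302 < 377, so the largest Fibonacci number not exceeding 302 is 233.

233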